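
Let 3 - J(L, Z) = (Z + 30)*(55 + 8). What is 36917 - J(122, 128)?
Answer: 46868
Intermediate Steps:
J(L, Z) = -1887 - 63*Z (J(L, Z) = 3 - (Z + 30)*(55 + 8) = 3 - (30 + Z)*63 = 3 - (1890 + 63*Z) = 3 + (-1890 - 63*Z) = -1887 - 63*Z)
36917 - J(122, 128) = 36917 - (-1887 - 63*128) = 36917 - (-1887 - 8064) = 36917 - 1*(-9951) = 36917 + 9951 = 46868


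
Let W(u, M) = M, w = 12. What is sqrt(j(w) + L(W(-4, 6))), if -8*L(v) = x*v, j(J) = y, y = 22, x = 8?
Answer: 4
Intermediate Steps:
j(J) = 22
L(v) = -v
sqrt(j(w) + L(W(-4, 6))) = sqrt(22 - 1*6) = sqrt(22 - 6) = sqrt(16) = 4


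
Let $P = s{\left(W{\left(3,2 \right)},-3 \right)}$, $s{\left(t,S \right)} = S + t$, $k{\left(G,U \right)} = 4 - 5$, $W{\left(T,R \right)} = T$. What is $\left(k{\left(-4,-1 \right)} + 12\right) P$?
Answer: $0$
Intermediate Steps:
$k{\left(G,U \right)} = -1$
$P = 0$ ($P = -3 + 3 = 0$)
$\left(k{\left(-4,-1 \right)} + 12\right) P = \left(-1 + 12\right) 0 = 11 \cdot 0 = 0$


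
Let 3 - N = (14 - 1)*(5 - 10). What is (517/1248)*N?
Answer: 8789/312 ≈ 28.170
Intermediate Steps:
N = 68 (N = 3 - (14 - 1)*(5 - 10) = 3 - 13*(-5) = 3 - 1*(-65) = 3 + 65 = 68)
(517/1248)*N = (517/1248)*68 = 8789/312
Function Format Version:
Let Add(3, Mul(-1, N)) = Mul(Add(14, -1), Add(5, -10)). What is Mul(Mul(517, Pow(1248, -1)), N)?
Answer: Rational(8789, 312) ≈ 28.170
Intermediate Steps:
N = 68 (N = Add(3, Mul(-1, Mul(Add(14, -1), Add(5, -10)))) = Add(3, Mul(-1, Mul(13, -5))) = Add(3, Mul(-1, -65)) = Add(3, 65) = 68)
Mul(Mul(517, Pow(1248, -1)), N) = Mul(Mul(517, Pow(1248, -1)), 68) = Mul(Mul(517, Rational(1, 1248)), 68) = Mul(Rational(517, 1248), 68) = Rational(8789, 312)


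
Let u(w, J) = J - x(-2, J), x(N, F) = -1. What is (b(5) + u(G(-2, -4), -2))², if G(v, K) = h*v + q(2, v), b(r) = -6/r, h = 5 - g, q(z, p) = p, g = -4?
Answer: 121/25 ≈ 4.8400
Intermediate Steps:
h = 9 (h = 5 - 1*(-4) = 5 + 4 = 9)
G(v, K) = 10*v (G(v, K) = 9*v + v = 10*v)
u(w, J) = 1 + J (u(w, J) = J - 1*(-1) = J + 1 = 1 + J)
(b(5) + u(G(-2, -4), -2))² = (-6/5 + (1 - 2))² = (-6*⅕ - 1)² = (-6/5 - 1)² = (-11/5)² = 121/25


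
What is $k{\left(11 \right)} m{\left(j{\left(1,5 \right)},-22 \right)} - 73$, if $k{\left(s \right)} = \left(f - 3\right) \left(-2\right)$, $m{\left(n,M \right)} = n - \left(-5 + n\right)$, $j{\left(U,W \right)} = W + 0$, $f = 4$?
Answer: $-83$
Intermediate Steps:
$j{\left(U,W \right)} = W$
$m{\left(n,M \right)} = 5$
$k{\left(s \right)} = -2$ ($k{\left(s \right)} = \left(4 - 3\right) \left(-2\right) = 1 \left(-2\right) = -2$)
$k{\left(11 \right)} m{\left(j{\left(1,5 \right)},-22 \right)} - 73 = \left(-2\right) 5 - 73 = -10 - 73 = -83$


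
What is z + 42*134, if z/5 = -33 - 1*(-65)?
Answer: 5788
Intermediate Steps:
z = 160 (z = 5*(-33 - 1*(-65)) = 5*(-33 + 65) = 5*32 = 160)
z + 42*134 = 160 + 42*134 = 160 + 5628 = 5788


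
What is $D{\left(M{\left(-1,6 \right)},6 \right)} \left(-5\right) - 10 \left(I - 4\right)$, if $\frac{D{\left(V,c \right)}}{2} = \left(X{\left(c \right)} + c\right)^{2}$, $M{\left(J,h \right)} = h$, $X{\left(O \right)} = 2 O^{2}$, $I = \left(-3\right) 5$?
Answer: $-60650$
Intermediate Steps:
$I = -15$
$D{\left(V,c \right)} = 2 \left(c + 2 c^{2}\right)^{2}$ ($D{\left(V,c \right)} = 2 \left(2 c^{2} + c\right)^{2} = 2 \left(c + 2 c^{2}\right)^{2}$)
$D{\left(M{\left(-1,6 \right)},6 \right)} \left(-5\right) - 10 \left(I - 4\right) = 2 \cdot 6^{2} \left(1 + 2 \cdot 6\right)^{2} \left(-5\right) - 10 \left(-15 - 4\right) = 2 \cdot 36 \left(1 + 12\right)^{2} \left(-5\right) - 10 \left(-15 - 4\right) = 2 \cdot 36 \cdot 13^{2} \left(-5\right) - -190 = 2 \cdot 36 \cdot 169 \left(-5\right) + 190 = 12168 \left(-5\right) + 190 = -60840 + 190 = -60650$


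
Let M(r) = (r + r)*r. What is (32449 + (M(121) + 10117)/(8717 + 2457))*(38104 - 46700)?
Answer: -1558560208450/5587 ≈ -2.7896e+8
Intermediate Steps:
M(r) = 2*r**2 (M(r) = (2*r)*r = 2*r**2)
(32449 + (M(121) + 10117)/(8717 + 2457))*(38104 - 46700) = (32449 + (2*121**2 + 10117)/(8717 + 2457))*(38104 - 46700) = (32449 + (2*14641 + 10117)/11174)*(-8596) = (32449 + (29282 + 10117)*(1/11174))*(-8596) = (32449 + 39399*(1/11174))*(-8596) = (32449 + 39399/11174)*(-8596) = (362624525/11174)*(-8596) = -1558560208450/5587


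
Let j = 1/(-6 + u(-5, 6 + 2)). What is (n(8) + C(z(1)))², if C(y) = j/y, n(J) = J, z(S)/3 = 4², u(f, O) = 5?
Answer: 146689/2304 ≈ 63.667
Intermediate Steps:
j = -1 (j = 1/(-6 + 5) = 1/(-1) = -1)
z(S) = 48 (z(S) = 3*4² = 3*16 = 48)
C(y) = -1/y
(n(8) + C(z(1)))² = (8 - 1/48)² = (383/48)² = 146689/2304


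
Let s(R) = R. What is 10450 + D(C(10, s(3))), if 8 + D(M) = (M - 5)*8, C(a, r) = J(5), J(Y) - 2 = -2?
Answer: 10402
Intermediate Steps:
J(Y) = 0 (J(Y) = 2 - 2 = 0)
C(a, r) = 0
D(M) = -48 + 8*M (D(M) = -8 + (M - 5)*8 = -8 + (-5 + M)*8 = -8 + (-40 + 8*M) = -48 + 8*M)
10450 + D(C(10, s(3))) = 10450 + (-48 + 8*0) = 10450 + (-48 + 0) = 10450 - 48 = 10402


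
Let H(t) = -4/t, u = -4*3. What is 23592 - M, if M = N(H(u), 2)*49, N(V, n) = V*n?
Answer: 70678/3 ≈ 23559.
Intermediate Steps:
u = -12
M = 98/3 (M = (-4/(-12)*2)*49 = (-4*(-1/12)*2)*49 = ((⅓)*2)*49 = (⅔)*49 = 98/3 ≈ 32.667)
23592 - M = 23592 - 1*98/3 = 23592 - 98/3 = 70678/3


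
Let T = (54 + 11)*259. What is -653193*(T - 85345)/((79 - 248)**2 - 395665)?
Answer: -7458375405/61184 ≈ -1.2190e+5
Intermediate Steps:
T = 16835 (T = 65*259 = 16835)
-653193*(T - 85345)/((79 - 248)**2 - 395665) = -653193*(16835 - 85345)/((79 - 248)**2 - 395665) = -653193*(-68510/((-169)**2 - 395665)) = -653193*(-68510/(28561 - 395665)) = -653193/((-367104*(-1/68510))) = -653193/183552/34255 = -653193*34255/183552 = -7458375405/61184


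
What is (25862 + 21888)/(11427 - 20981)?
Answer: -23875/4777 ≈ -4.9979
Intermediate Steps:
(25862 + 21888)/(11427 - 20981) = 47750/(-9554) = 47750*(-1/9554) = -23875/4777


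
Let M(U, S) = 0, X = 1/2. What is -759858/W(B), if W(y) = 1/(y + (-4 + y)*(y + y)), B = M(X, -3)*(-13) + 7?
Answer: -37233042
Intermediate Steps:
X = 1/2 (X = 1*(1/2) = 1/2 ≈ 0.50000)
B = 7 (B = 0*(-13) + 7 = 0 + 7 = 7)
W(y) = 1/(y + 2*y*(-4 + y)) (W(y) = 1/(y + (-4 + y)*(2*y)) = 1/(y + 2*y*(-4 + y)))
-759858/W(B) = -759858/(1/(7*(-7 + 2*7))) = -759858/(1/(7*(-7 + 14))) = -759858/((1/7)/7) = -759858/((1/7)*(1/7)) = -759858/1/49 = -759858*49 = -37233042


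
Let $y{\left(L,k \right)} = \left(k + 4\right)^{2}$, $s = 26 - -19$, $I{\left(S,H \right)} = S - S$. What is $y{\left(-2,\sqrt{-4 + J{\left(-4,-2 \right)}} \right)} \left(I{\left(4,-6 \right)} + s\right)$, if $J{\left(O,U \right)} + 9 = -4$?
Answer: $-45 + 360 i \sqrt{17} \approx -45.0 + 1484.3 i$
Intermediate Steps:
$J{\left(O,U \right)} = -13$ ($J{\left(O,U \right)} = -9 - 4 = -13$)
$I{\left(S,H \right)} = 0$
$s = 45$ ($s = 26 + 19 = 45$)
$y{\left(L,k \right)} = \left(4 + k\right)^{2}$
$y{\left(-2,\sqrt{-4 + J{\left(-4,-2 \right)}} \right)} \left(I{\left(4,-6 \right)} + s\right) = \left(4 + \sqrt{-4 - 13}\right)^{2} \left(0 + 45\right) = \left(4 + \sqrt{-17}\right)^{2} \cdot 45 = \left(4 + i \sqrt{17}\right)^{2} \cdot 45 = 45 \left(4 + i \sqrt{17}\right)^{2}$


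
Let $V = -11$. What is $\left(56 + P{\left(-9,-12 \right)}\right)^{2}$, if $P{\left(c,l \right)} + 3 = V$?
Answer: $1764$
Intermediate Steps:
$P{\left(c,l \right)} = -14$ ($P{\left(c,l \right)} = -3 - 11 = -14$)
$\left(56 + P{\left(-9,-12 \right)}\right)^{2} = \left(56 - 14\right)^{2} = 42^{2} = 1764$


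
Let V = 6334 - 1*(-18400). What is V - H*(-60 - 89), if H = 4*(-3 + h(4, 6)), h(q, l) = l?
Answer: 26522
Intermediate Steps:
H = 12 (H = 4*(-3 + 6) = 4*3 = 12)
V = 24734 (V = 6334 + 18400 = 24734)
V - H*(-60 - 89) = 24734 - 12*(-60 - 89) = 24734 - 12*(-149) = 24734 - 1*(-1788) = 24734 + 1788 = 26522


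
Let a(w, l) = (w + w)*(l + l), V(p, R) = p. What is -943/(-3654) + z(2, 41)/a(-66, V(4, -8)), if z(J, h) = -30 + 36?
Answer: 81157/321552 ≈ 0.25239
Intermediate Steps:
z(J, h) = 6
a(w, l) = 4*l*w (a(w, l) = (2*w)*(2*l) = 4*l*w)
-943/(-3654) + z(2, 41)/a(-66, V(4, -8)) = -943/(-3654) + 6/((4*4*(-66))) = -943*(-1/3654) + 6/(-1056) = 943/3654 + 6*(-1/1056) = 943/3654 - 1/176 = 81157/321552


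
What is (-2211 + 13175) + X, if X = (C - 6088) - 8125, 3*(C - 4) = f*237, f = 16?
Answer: -1981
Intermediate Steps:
C = 1268 (C = 4 + (16*237)/3 = 4 + (⅓)*3792 = 4 + 1264 = 1268)
X = -12945 (X = (1268 - 6088) - 8125 = -4820 - 8125 = -12945)
(-2211 + 13175) + X = (-2211 + 13175) - 12945 = 10964 - 12945 = -1981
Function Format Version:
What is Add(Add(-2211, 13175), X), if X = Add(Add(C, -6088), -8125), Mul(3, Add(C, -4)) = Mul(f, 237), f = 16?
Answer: -1981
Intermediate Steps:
C = 1268 (C = Add(4, Mul(Rational(1, 3), Mul(16, 237))) = Add(4, Mul(Rational(1, 3), 3792)) = Add(4, 1264) = 1268)
X = -12945 (X = Add(Add(1268, -6088), -8125) = Add(-4820, -8125) = -12945)
Add(Add(-2211, 13175), X) = Add(Add(-2211, 13175), -12945) = Add(10964, -12945) = -1981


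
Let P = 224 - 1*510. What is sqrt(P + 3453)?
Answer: sqrt(3167) ≈ 56.276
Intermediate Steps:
P = -286 (P = 224 - 510 = -286)
sqrt(P + 3453) = sqrt(-286 + 3453) = sqrt(3167)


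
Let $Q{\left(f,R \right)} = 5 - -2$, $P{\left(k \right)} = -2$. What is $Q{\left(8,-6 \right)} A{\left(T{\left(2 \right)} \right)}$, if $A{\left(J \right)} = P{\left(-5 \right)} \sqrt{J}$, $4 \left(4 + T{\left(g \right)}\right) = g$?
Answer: $- 7 i \sqrt{14} \approx - 26.192 i$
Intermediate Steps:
$T{\left(g \right)} = -4 + \frac{g}{4}$
$Q{\left(f,R \right)} = 7$ ($Q{\left(f,R \right)} = 5 + 2 = 7$)
$A{\left(J \right)} = - 2 \sqrt{J}$
$Q{\left(8,-6 \right)} A{\left(T{\left(2 \right)} \right)} = 7 \left(- 2 \sqrt{-4 + \frac{1}{4} \cdot 2}\right) = 7 \left(- 2 \sqrt{-4 + \frac{1}{2}}\right) = 7 \left(- 2 \sqrt{- \frac{7}{2}}\right) = 7 \left(- 2 \frac{i \sqrt{14}}{2}\right) = 7 \left(- i \sqrt{14}\right) = - 7 i \sqrt{14}$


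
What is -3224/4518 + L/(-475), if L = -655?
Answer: 142789/214605 ≈ 0.66536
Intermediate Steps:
-3224/4518 + L/(-475) = -3224/4518 - 655/(-475) = -3224*1/4518 - 655*(-1/475) = -1612/2259 + 131/95 = 142789/214605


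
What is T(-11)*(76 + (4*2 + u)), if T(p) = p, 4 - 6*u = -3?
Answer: -5621/6 ≈ -936.83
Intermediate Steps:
u = 7/6 (u = 2/3 - 1/6*(-3) = 2/3 + 1/2 = 7/6 ≈ 1.1667)
T(-11)*(76 + (4*2 + u)) = -11*(76 + (4*2 + 7/6)) = -11*(76 + (8 + 7/6)) = -11*(76 + 55/6) = -11*511/6 = -5621/6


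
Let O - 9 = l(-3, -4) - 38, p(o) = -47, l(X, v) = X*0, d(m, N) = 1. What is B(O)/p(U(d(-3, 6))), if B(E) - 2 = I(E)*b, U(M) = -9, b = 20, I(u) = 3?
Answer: -62/47 ≈ -1.3191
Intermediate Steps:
l(X, v) = 0
O = -29 (O = 9 + (0 - 38) = 9 - 38 = -29)
B(E) = 62 (B(E) = 2 + 3*20 = 2 + 60 = 62)
B(O)/p(U(d(-3, 6))) = 62/(-47) = 62*(-1/47) = -62/47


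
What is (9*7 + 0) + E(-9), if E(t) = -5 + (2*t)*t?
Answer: 220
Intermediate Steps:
E(t) = -5 + 2*t²
(9*7 + 0) + E(-9) = (9*7 + 0) + (-5 + 2*(-9)²) = (63 + 0) + (-5 + 2*81) = 63 + (-5 + 162) = 63 + 157 = 220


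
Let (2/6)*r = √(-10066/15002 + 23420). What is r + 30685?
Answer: 30685 + 3*√1317688570887/7501 ≈ 31144.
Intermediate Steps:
r = 3*√1317688570887/7501 (r = 3*√(-10066/15002 + 23420) = 3*√(-10066*1/15002 + 23420) = 3*√(-5033/7501 + 23420) = 3*√(175668387/7501) = 3*(√1317688570887/7501) = 3*√1317688570887/7501 ≈ 459.10)
r + 30685 = 3*√1317688570887/7501 + 30685 = 30685 + 3*√1317688570887/7501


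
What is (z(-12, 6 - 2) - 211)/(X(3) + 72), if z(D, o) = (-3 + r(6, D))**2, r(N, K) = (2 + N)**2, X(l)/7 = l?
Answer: 1170/31 ≈ 37.742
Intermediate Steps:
X(l) = 7*l
z(D, o) = 3721 (z(D, o) = (-3 + (2 + 6)**2)**2 = (-3 + 8**2)**2 = (-3 + 64)**2 = 61**2 = 3721)
(z(-12, 6 - 2) - 211)/(X(3) + 72) = (3721 - 211)/(7*3 + 72) = 3510/(21 + 72) = 3510/93 = 3510*(1/93) = 1170/31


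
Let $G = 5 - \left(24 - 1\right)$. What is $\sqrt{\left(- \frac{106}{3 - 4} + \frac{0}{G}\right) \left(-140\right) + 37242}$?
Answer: $\sqrt{22402} \approx 149.67$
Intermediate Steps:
$G = -18$ ($G = 5 - \left(24 - 1\right) = 5 - 23 = -18$)
$\sqrt{\left(- \frac{106}{3 - 4} + \frac{0}{G}\right) \left(-140\right) + 37242} = \sqrt{\left(- \frac{106}{3 - 4} + \frac{0}{-18}\right) \left(-140\right) + 37242} = \sqrt{\left(- \frac{106}{3 - 4} + 0 \left(- \frac{1}{18}\right)\right) \left(-140\right) + 37242} = \sqrt{\left(- \frac{106}{-1} + 0\right) \left(-140\right) + 37242} = \sqrt{\left(\left(-106\right) \left(-1\right) + 0\right) \left(-140\right) + 37242} = \sqrt{\left(106 + 0\right) \left(-140\right) + 37242} = \sqrt{106 \left(-140\right) + 37242} = \sqrt{-14840 + 37242} = \sqrt{22402}$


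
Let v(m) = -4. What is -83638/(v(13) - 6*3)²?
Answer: -41819/242 ≈ -172.81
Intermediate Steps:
-83638/(v(13) - 6*3)² = -83638/(-4 - 6*3)² = -83638/(-4 - 18)² = -83638/((-22)²) = -83638/484 = -83638*1/484 = -41819/242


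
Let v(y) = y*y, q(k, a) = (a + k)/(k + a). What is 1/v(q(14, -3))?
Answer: 1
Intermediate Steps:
q(k, a) = 1 (q(k, a) = (a + k)/(a + k) = 1)
v(y) = y²
1/v(q(14, -3)) = 1/(1²) = 1/1 = 1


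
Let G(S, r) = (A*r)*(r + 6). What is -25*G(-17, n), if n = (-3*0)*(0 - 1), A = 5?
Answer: 0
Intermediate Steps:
n = 0 (n = 0*(-1) = 0)
G(S, r) = 5*r*(6 + r) (G(S, r) = (5*r)*(r + 6) = (5*r)*(6 + r) = 5*r*(6 + r))
-25*G(-17, n) = -125*0*(6 + 0) = -125*0*6 = -25*0 = 0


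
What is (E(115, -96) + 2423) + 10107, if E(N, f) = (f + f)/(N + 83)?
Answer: 413458/33 ≈ 12529.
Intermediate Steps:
E(N, f) = 2*f/(83 + N) (E(N, f) = (2*f)/(83 + N) = 2*f/(83 + N))
(E(115, -96) + 2423) + 10107 = (2*(-96)/(83 + 115) + 2423) + 10107 = (2*(-96)/198 + 2423) + 10107 = (2*(-96)*(1/198) + 2423) + 10107 = (-32/33 + 2423) + 10107 = 79927/33 + 10107 = 413458/33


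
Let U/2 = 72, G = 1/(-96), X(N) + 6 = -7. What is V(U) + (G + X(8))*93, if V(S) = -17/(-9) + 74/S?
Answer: -347779/288 ≈ -1207.6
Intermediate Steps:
X(N) = -13 (X(N) = -6 - 7 = -13)
G = -1/96 ≈ -0.010417
U = 144 (U = 2*72 = 144)
V(S) = 17/9 + 74/S (V(S) = -17*(-⅑) + 74/S = 17/9 + 74/S)
V(U) + (G + X(8))*93 = (17/9 + 74/144) + (-1/96 - 13)*93 = (17/9 + 74*(1/144)) - 1249/96*93 = (17/9 + 37/72) - 38719/32 = 173/72 - 38719/32 = -347779/288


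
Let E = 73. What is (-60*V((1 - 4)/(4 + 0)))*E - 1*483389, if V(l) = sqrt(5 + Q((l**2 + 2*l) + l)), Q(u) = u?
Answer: -483389 - 1095*sqrt(53) ≈ -4.9136e+5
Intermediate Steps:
V(l) = sqrt(5 + l**2 + 3*l) (V(l) = sqrt(5 + ((l**2 + 2*l) + l)) = sqrt(5 + (l**2 + 3*l)) = sqrt(5 + l**2 + 3*l))
(-60*V((1 - 4)/(4 + 0)))*E - 1*483389 = -60*sqrt(5 + ((1 - 4)/(4 + 0))*(3 + (1 - 4)/(4 + 0)))*73 - 1*483389 = -60*sqrt(5 + (-3/4)*(3 - 3/4))*73 - 483389 = -60*sqrt(5 + (-3*1/4)*(3 - 3*1/4))*73 - 483389 = -60*sqrt(5 - 3*(3 - 3/4)/4)*73 - 483389 = -60*sqrt(5 - 3/4*9/4)*73 - 483389 = -60*sqrt(5 - 27/16)*73 - 483389 = -15*sqrt(53)*73 - 483389 = -1095*sqrt(53) - 483389 = -483389 - 1095*sqrt(53)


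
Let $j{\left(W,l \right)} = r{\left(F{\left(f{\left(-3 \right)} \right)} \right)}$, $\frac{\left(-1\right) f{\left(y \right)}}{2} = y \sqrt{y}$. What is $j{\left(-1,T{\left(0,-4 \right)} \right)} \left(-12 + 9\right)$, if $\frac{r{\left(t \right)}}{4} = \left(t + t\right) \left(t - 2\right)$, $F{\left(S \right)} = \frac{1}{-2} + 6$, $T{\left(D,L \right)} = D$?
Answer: $-462$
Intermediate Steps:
$f{\left(y \right)} = - 2 y^{\frac{3}{2}}$ ($f{\left(y \right)} = - 2 y \sqrt{y} = - 2 y^{\frac{3}{2}}$)
$F{\left(S \right)} = \frac{11}{2}$ ($F{\left(S \right)} = - \frac{1}{2} + 6 = \frac{11}{2}$)
$r{\left(t \right)} = 8 t \left(-2 + t\right)$ ($r{\left(t \right)} = 4 \left(t + t\right) \left(t - 2\right) = 4 \cdot 2 t \left(-2 + t\right) = 8 t \left(-2 + t\right)$)
$j{\left(W,l \right)} = 154$ ($j{\left(W,l \right)} = 8 \cdot \frac{11}{2} \left(-2 + \frac{11}{2}\right) = 8 \cdot \frac{11}{2} \cdot \frac{7}{2} = 154$)
$j{\left(-1,T{\left(0,-4 \right)} \right)} \left(-12 + 9\right) = 154 \left(-12 + 9\right) = 154 \left(-3\right) = -462$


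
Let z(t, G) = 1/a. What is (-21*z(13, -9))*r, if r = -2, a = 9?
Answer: 14/3 ≈ 4.6667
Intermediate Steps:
z(t, G) = ⅑ (z(t, G) = 1/9 = ⅑)
(-21*z(13, -9))*r = -21*⅑*(-2) = -7/3*(-2) = 14/3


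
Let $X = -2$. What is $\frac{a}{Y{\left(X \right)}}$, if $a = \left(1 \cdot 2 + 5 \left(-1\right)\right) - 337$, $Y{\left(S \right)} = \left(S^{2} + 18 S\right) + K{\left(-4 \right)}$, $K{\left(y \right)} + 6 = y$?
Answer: $\frac{170}{21} \approx 8.0952$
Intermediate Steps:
$K{\left(y \right)} = -6 + y$
$Y{\left(S \right)} = -10 + S^{2} + 18 S$ ($Y{\left(S \right)} = \left(S^{2} + 18 S\right) - 10 = -10 + S^{2} + 18 S$)
$a = -340$ ($a = \left(2 - 5\right) - 337 = -3 - 337 = -340$)
$\frac{a}{Y{\left(X \right)}} = - \frac{340}{-10 + \left(-2\right)^{2} + 18 \left(-2\right)} = - \frac{340}{-10 + 4 - 36} = - \frac{340}{-42} = \left(-340\right) \left(- \frac{1}{42}\right) = \frac{170}{21}$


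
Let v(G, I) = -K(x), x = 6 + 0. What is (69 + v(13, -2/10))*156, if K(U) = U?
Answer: 9828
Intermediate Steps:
x = 6
v(G, I) = -6 (v(G, I) = -1*6 = -6)
(69 + v(13, -2/10))*156 = (69 - 6)*156 = 63*156 = 9828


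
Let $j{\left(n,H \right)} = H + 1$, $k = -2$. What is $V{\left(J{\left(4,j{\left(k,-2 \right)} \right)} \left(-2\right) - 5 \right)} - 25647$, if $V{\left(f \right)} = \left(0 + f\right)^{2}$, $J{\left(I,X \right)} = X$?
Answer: $-25638$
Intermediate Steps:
$j{\left(n,H \right)} = 1 + H$
$V{\left(f \right)} = f^{2}$
$V{\left(J{\left(4,j{\left(k,-2 \right)} \right)} \left(-2\right) - 5 \right)} - 25647 = \left(\left(1 - 2\right) \left(-2\right) - 5\right)^{2} - 25647 = \left(\left(-1\right) \left(-2\right) - 5\right)^{2} - 25647 = \left(2 - 5\right)^{2} - 25647 = \left(-3\right)^{2} - 25647 = 9 - 25647 = -25638$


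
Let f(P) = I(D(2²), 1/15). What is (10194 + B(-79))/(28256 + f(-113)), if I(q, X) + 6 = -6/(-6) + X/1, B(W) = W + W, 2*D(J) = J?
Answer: 75270/211883 ≈ 0.35524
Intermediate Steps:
D(J) = J/2
B(W) = 2*W
I(q, X) = -5 + X (I(q, X) = -6 + (-6/(-6) + X/1) = -6 + (-6*(-⅙) + X*1) = -6 + (1 + X) = -5 + X)
f(P) = -74/15 (f(P) = -5 + 1/15 = -74/15)
(10194 + B(-79))/(28256 + f(-113)) = (10194 + 2*(-79))/(28256 - 74/15) = (10194 - 158)/(423766/15) = 10036*(15/423766) = 75270/211883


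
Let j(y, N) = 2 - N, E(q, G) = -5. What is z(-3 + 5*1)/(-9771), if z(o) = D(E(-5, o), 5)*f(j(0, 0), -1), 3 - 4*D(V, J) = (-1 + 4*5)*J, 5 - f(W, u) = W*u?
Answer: 161/9771 ≈ 0.016477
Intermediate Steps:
f(W, u) = 5 - W*u
D(V, J) = ¾ - 19*J/4 (D(V, J) = ¾ - (-1 + 4*5)*J/4 = ¾ - (-1 + 20)*J/4 = ¾ - 19*J/4)
z(o) = -161 (z(o) = (¾ - 19/4*5)*(5 - 1*(2 - 1*0)*(-1)) = (¾ - 95/4)*(5 - 1*(2 + 0)*(-1)) = -23*(5 - 1*2*(-1)) = -23*(5 + 2) = -23*7 = -161)
z(-3 + 5*1)/(-9771) = -161/(-9771) = -161*(-1/9771) = 161/9771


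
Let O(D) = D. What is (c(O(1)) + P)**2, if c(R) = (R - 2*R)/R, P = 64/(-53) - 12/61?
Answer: 60419529/10452289 ≈ 5.7805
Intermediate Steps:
P = -4540/3233 (P = 64*(-1/53) - 12*1/61 = -64/53 - 12/61 = -4540/3233 ≈ -1.4043)
c(R) = -1 (c(R) = (-R)/R = -1)
(c(O(1)) + P)**2 = (-1 - 4540/3233)**2 = (-7773/3233)**2 = 60419529/10452289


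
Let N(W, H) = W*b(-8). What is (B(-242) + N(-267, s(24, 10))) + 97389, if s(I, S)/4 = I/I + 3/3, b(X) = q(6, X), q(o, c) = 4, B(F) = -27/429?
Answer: 13773894/143 ≈ 96321.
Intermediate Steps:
B(F) = -9/143 (B(F) = -27*1/429 = -9/143)
b(X) = 4
s(I, S) = 8 (s(I, S) = 4*(I/I + 3/3) = 4*(1 + 3*(⅓)) = 4*(1 + 1) = 4*2 = 8)
N(W, H) = 4*W (N(W, H) = W*4 = 4*W)
(B(-242) + N(-267, s(24, 10))) + 97389 = (-9/143 + 4*(-267)) + 97389 = (-9/143 - 1068) + 97389 = -152733/143 + 97389 = 13773894/143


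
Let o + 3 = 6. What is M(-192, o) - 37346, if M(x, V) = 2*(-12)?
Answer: -37370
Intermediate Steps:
o = 3 (o = -3 + 6 = 3)
M(x, V) = -24
M(-192, o) - 37346 = -24 - 37346 = -37370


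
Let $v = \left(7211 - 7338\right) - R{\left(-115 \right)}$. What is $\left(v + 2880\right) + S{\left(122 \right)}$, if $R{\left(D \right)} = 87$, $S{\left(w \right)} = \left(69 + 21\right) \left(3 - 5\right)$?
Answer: $2486$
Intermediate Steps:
$S{\left(w \right)} = -180$ ($S{\left(w \right)} = 90 \left(-2\right) = -180$)
$v = -214$ ($v = \left(7211 - 7338\right) - 87 = -127 - 87 = -214$)
$\left(v + 2880\right) + S{\left(122 \right)} = \left(-214 + 2880\right) - 180 = 2666 - 180 = 2486$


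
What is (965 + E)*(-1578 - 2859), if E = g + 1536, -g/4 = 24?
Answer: -10670985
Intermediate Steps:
g = -96 (g = -4*24 = -96)
E = 1440 (E = -96 + 1536 = 1440)
(965 + E)*(-1578 - 2859) = (965 + 1440)*(-1578 - 2859) = 2405*(-4437) = -10670985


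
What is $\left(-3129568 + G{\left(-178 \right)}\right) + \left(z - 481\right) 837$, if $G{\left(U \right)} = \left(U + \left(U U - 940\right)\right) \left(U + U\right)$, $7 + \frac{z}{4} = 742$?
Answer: $-11952881$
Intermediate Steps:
$z = 2940$ ($z = -28 + 4 \cdot 742 = -28 + 2968 = 2940$)
$G{\left(U \right)} = 2 U \left(-940 + U + U^{2}\right)$ ($G{\left(U \right)} = \left(U + \left(U^{2} - 940\right)\right) 2 U = \left(U + \left(-940 + U^{2}\right)\right) 2 U = \left(-940 + U + U^{2}\right) 2 U = 2 U \left(-940 + U + U^{2}\right)$)
$\left(-3129568 + G{\left(-178 \right)}\right) + \left(z - 481\right) 837 = \left(-3129568 + 2 \left(-178\right) \left(-940 - 178 + \left(-178\right)^{2}\right)\right) + \left(2940 - 481\right) 837 = \left(-3129568 + 2 \left(-178\right) \left(-940 - 178 + 31684\right)\right) + 2459 \cdot 837 = \left(-3129568 + 2 \left(-178\right) 30566\right) + 2058183 = \left(-3129568 - 10881496\right) + 2058183 = -14011064 + 2058183 = -11952881$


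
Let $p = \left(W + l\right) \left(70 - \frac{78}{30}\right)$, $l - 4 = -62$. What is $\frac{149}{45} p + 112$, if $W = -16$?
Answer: $- \frac{3690562}{225} \approx -16403.0$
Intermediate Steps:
$l = -58$ ($l = 4 - 62 = -58$)
$p = - \frac{24938}{5}$ ($p = \left(-16 - 58\right) \left(70 - \frac{78}{30}\right) = - 74 \left(70 - \frac{13}{5}\right) = \left(-74\right) \frac{337}{5} = - \frac{24938}{5} \approx -4987.6$)
$\frac{149}{45} p + 112 = \frac{149}{45} \left(- \frac{24938}{5}\right) + 112 = - \frac{3715762}{225} + 112 = - \frac{3690562}{225}$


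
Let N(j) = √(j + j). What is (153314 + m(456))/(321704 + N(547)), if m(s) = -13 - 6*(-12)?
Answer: 24670353796/51746731261 - 153373*√1094/103493462522 ≈ 0.47670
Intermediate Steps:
N(j) = √2*√j (N(j) = √(2*j) = √2*√j)
m(s) = 59 (m(s) = -13 + 72 = 59)
(153314 + m(456))/(321704 + N(547)) = (153314 + 59)/(321704 + √2*√547) = 153373/(321704 + √1094)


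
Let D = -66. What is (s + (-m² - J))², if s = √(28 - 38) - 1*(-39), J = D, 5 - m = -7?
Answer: (-39 + I*√10)² ≈ 1511.0 - 246.66*I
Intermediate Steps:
m = 12 (m = 5 - 1*(-7) = 5 + 7 = 12)
J = -66
s = 39 + I*√10 (s = √(-10) + 39 = I*√10 + 39 = 39 + I*√10 ≈ 39.0 + 3.1623*I)
(s + (-m² - J))² = ((39 + I*√10) + (-1*12² - 1*(-66)))² = ((39 + I*√10) + (-1*144 + 66))² = ((39 + I*√10) + (-144 + 66))² = ((39 + I*√10) - 78)² = (-39 + I*√10)²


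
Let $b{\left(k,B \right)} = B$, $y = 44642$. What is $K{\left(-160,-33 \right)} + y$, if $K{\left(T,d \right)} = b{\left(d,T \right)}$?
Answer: $44482$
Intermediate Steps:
$K{\left(T,d \right)} = T$
$K{\left(-160,-33 \right)} + y = -160 + 44642 = 44482$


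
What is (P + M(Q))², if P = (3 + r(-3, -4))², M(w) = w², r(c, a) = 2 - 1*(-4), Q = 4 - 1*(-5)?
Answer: 26244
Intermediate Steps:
Q = 9 (Q = 4 + 5 = 9)
r(c, a) = 6 (r(c, a) = 2 + 4 = 6)
P = 81 (P = (3 + 6)² = 9² = 81)
(P + M(Q))² = (81 + 9²)² = (81 + 81)² = 162² = 26244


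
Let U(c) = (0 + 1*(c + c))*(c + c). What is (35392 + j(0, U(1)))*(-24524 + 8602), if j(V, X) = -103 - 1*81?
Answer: -560581776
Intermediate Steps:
U(c) = 4*c**2 (U(c) = (0 + 1*(2*c))*(2*c) = (0 + 2*c)*(2*c) = (2*c)*(2*c) = 4*c**2)
j(V, X) = -184 (j(V, X) = -103 - 81 = -184)
(35392 + j(0, U(1)))*(-24524 + 8602) = (35392 - 184)*(-24524 + 8602) = 35208*(-15922) = -560581776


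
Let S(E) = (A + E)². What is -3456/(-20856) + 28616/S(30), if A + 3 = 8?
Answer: 511096/21725 ≈ 23.526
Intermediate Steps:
A = 5 (A = -3 + 8 = 5)
S(E) = (5 + E)²
-3456/(-20856) + 28616/S(30) = -3456/(-20856) + 28616/((5 + 30)²) = -3456*(-1/20856) + 28616/(35²) = 144/869 + 28616/1225 = 144/869 + 28616*(1/1225) = 144/869 + 584/25 = 511096/21725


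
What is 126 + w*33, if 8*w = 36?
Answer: 549/2 ≈ 274.50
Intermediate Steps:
w = 9/2 (w = (1/8)*36 = 9/2 ≈ 4.5000)
126 + w*33 = 126 + (9/2)*33 = 126 + 297/2 = 549/2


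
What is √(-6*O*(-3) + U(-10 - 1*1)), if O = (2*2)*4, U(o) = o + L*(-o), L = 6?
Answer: 7*√7 ≈ 18.520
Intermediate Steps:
U(o) = -5*o (U(o) = o + 6*(-o) = o - 6*o = -5*o)
O = 16 (O = 4*4 = 16)
√(-6*O*(-3) + U(-10 - 1*1)) = √(-6*16*(-3) - 5*(-10 - 1*1)) = √(-96*(-3) - 5*(-10 - 1)) = √(288 - 5*(-11)) = √(288 + 55) = √343 = 7*√7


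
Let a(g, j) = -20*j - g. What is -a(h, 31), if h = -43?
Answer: 577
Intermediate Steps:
a(g, j) = -g - 20*j
-a(h, 31) = -(-1*(-43) - 20*31) = -(43 - 620) = -1*(-577) = 577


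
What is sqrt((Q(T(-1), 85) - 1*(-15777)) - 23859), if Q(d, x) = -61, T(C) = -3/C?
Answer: I*sqrt(8143) ≈ 90.239*I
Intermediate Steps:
sqrt((Q(T(-1), 85) - 1*(-15777)) - 23859) = sqrt((-61 - 1*(-15777)) - 23859) = sqrt((-61 + 15777) - 23859) = sqrt(15716 - 23859) = sqrt(-8143) = I*sqrt(8143)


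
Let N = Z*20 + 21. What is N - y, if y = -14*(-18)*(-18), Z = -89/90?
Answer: 40835/9 ≈ 4537.2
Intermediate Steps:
Z = -89/90 (Z = -89*1/90 = -89/90 ≈ -0.98889)
N = 11/9 (N = -89/90*20 + 21 = -178/9 + 21 = 11/9 ≈ 1.2222)
y = -4536 (y = 252*(-18) = -4536)
N - y = 11/9 - 1*(-4536) = 11/9 + 4536 = 40835/9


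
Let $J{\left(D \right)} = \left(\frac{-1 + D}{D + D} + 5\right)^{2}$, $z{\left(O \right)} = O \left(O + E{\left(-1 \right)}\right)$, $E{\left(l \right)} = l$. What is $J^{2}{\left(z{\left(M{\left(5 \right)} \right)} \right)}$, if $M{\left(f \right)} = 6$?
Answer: $\frac{11716114081}{12960000} \approx 904.02$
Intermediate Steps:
$z{\left(O \right)} = O \left(-1 + O\right)$ ($z{\left(O \right)} = O \left(O - 1\right) = O \left(-1 + O\right)$)
$J{\left(D \right)} = \left(5 + \frac{-1 + D}{2 D}\right)^{2}$ ($J{\left(D \right)} = \left(\frac{-1 + D}{2 D} + 5\right)^{2} = \left(5 + \frac{-1 + D}{2 D}\right)^{2}$)
$J^{2}{\left(z{\left(M{\left(5 \right)} \right)} \right)} = \left(\frac{\left(-1 + 11 \cdot 6 \left(-1 + 6\right)\right)^{2}}{4 \cdot 36 \left(-1 + 6\right)^{2}}\right)^{2} = \left(\frac{\left(-1 + 11 \cdot 6 \cdot 5\right)^{2}}{4 \cdot 900}\right)^{2} = \left(\frac{\left(-1 + 11 \cdot 30\right)^{2}}{4 \cdot 900}\right)^{2} = \left(\frac{1}{4} \cdot \frac{1}{900} \left(-1 + 330\right)^{2}\right)^{2} = \left(\frac{1}{4} \cdot \frac{1}{900} \cdot 329^{2}\right)^{2} = \left(\frac{1}{4} \cdot \frac{1}{900} \cdot 108241\right)^{2} = \left(\frac{108241}{3600}\right)^{2} = \frac{11716114081}{12960000}$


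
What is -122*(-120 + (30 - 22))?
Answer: 13664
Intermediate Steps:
-122*(-120 + (30 - 22)) = -122*(-120 + 8) = -122*(-112) = 13664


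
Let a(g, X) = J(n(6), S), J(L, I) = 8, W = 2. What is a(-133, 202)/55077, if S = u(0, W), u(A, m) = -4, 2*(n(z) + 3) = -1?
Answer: 8/55077 ≈ 0.00014525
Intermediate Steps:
n(z) = -7/2 (n(z) = -3 + (½)*(-1) = -3 - ½ = -7/2)
S = -4
a(g, X) = 8
a(-133, 202)/55077 = 8/55077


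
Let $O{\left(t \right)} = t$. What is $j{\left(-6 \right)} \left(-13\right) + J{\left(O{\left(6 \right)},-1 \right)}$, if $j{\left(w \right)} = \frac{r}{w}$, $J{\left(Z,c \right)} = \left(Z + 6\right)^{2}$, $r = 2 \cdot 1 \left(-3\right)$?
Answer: $131$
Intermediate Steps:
$r = -6$ ($r = 2 \left(-3\right) = -6$)
$J{\left(Z,c \right)} = \left(6 + Z\right)^{2}$
$j{\left(w \right)} = - \frac{6}{w}$
$j{\left(-6 \right)} \left(-13\right) + J{\left(O{\left(6 \right)},-1 \right)} = - \frac{6}{-6} \left(-13\right) + \left(6 + 6\right)^{2} = \left(-6\right) \left(- \frac{1}{6}\right) \left(-13\right) + 12^{2} = 1 \left(-13\right) + 144 = -13 + 144 = 131$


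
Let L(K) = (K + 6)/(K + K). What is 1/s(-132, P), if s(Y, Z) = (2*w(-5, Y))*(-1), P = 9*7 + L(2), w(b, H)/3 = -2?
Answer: 1/12 ≈ 0.083333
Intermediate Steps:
w(b, H) = -6 (w(b, H) = 3*(-2) = -6)
L(K) = (6 + K)/(2*K) (L(K) = (6 + K)/((2*K)) = (6 + K)*(1/(2*K)) = (6 + K)/(2*K))
P = 65 (P = 9*7 + (1/2)*(6 + 2)/2 = 63 + (1/2)*(1/2)*8 = 63 + 2 = 65)
s(Y, Z) = 12 (s(Y, Z) = (2*(-6))*(-1) = -12*(-1) = 12)
1/s(-132, P) = 1/12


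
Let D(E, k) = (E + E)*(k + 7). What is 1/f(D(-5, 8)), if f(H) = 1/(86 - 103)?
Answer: -17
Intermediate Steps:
D(E, k) = 2*E*(7 + k) (D(E, k) = (2*E)*(7 + k) = 2*E*(7 + k))
f(H) = -1/17 (f(H) = 1/(-17) = -1/17)
1/f(D(-5, 8)) = 1/(-1/17) = -17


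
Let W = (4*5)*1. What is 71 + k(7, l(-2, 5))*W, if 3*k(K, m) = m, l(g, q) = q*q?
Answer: 713/3 ≈ 237.67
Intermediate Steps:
l(g, q) = q**2
k(K, m) = m/3
W = 20 (W = 20*1 = 20)
71 + k(7, l(-2, 5))*W = 71 + ((1/3)*5**2)*20 = 71 + ((1/3)*25)*20 = 71 + (25/3)*20 = 71 + 500/3 = 713/3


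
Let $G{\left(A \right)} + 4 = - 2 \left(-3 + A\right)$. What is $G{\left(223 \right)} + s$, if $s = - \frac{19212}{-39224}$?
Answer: $- \frac{4349061}{9806} \approx -443.51$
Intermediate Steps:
$G{\left(A \right)} = 2 - 2 A$ ($G{\left(A \right)} = -4 - 2 \left(-3 + A\right) = -4 - \left(-6 + 2 A\right) = 2 - 2 A$)
$s = \frac{4803}{9806}$ ($s = \left(-19212\right) \left(- \frac{1}{39224}\right) = \frac{4803}{9806} \approx 0.4898$)
$G{\left(223 \right)} + s = \left(2 - 446\right) + \frac{4803}{9806} = -444 + \frac{4803}{9806} = - \frac{4349061}{9806}$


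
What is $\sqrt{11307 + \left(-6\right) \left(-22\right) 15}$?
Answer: $\sqrt{13287} \approx 115.27$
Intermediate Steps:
$\sqrt{11307 + \left(-6\right) \left(-22\right) 15} = \sqrt{11307 + 132 \cdot 15} = \sqrt{11307 + 1980} = \sqrt{13287}$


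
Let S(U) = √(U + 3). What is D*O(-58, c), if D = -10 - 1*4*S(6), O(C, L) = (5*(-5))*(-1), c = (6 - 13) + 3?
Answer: -550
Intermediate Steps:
c = -4 (c = -7 + 3 = -4)
S(U) = √(3 + U)
O(C, L) = 25 (O(C, L) = -25*(-1) = 25)
D = -22 (D = -10 - 1*4*√(3 + 6) = -10 - 4*√9 = -10 - 4*3 = -10 - 1*12 = -10 - 12 = -22)
D*O(-58, c) = -22*25 = -550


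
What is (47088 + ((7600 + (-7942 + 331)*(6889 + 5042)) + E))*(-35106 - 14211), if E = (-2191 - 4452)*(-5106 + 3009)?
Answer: 3788619822894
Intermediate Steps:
E = 13930371 (E = -6643*(-2097) = 13930371)
(47088 + ((7600 + (-7942 + 331)*(6889 + 5042)) + E))*(-35106 - 14211) = (47088 + ((7600 + (-7942 + 331)*(6889 + 5042)) + 13930371))*(-35106 - 14211) = (47088 + ((7600 - 7611*11931) + 13930371))*(-49317) = (47088 + ((7600 - 90806841) + 13930371))*(-49317) = (47088 + (-90799241 + 13930371))*(-49317) = (47088 - 76868870)*(-49317) = -76821782*(-49317) = 3788619822894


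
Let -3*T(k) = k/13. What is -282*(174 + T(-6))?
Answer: -638448/13 ≈ -49111.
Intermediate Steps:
T(k) = -k/39 (T(k) = -k/(3*13) = -k/39)
-282*(174 + T(-6)) = -282*(174 - 1/39*(-6)) = -282*(174 + 2/13) = -282*2264/13 = -638448/13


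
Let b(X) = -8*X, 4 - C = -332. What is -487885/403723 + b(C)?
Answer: -1085695309/403723 ≈ -2689.2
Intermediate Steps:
C = 336 (C = 4 - 1*(-332) = 4 + 332 = 336)
-487885/403723 + b(C) = -487885/403723 - 8*336 = -487885*1/403723 - 2688 = -487885/403723 - 2688 = -1085695309/403723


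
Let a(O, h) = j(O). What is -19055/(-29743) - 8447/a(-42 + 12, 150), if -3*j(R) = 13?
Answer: 753965078/386659 ≈ 1949.9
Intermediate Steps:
j(R) = -13/3 (j(R) = -1/3*13 = -13/3)
a(O, h) = -13/3
-19055/(-29743) - 8447/a(-42 + 12, 150) = -19055/(-29743) - 8447/(-13/3) = -19055*(-1/29743) - 8447*(-3/13) = 19055/29743 + 25341/13 = 753965078/386659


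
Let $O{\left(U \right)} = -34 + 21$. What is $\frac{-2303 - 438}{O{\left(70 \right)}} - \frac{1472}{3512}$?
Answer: $\frac{1200907}{5707} \approx 210.43$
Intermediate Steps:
$O{\left(U \right)} = -13$
$\frac{-2303 - 438}{O{\left(70 \right)}} - \frac{1472}{3512} = \frac{-2303 - 438}{-13} - \frac{1472}{3512} = \left(-2303 - 438\right) \left(- \frac{1}{13}\right) - \frac{184}{439} = \left(-2741\right) \left(- \frac{1}{13}\right) - \frac{184}{439} = \frac{2741}{13} - \frac{184}{439} = \frac{1200907}{5707}$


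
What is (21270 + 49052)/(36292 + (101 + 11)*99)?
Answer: 35161/23690 ≈ 1.4842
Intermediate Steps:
(21270 + 49052)/(36292 + (101 + 11)*99) = 70322/(36292 + 112*99) = 70322/(36292 + 11088) = 70322/47380 = 70322*(1/47380) = 35161/23690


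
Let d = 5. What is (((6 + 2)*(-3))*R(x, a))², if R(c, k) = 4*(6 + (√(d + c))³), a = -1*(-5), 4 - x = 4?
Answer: 1483776 + 552960*√5 ≈ 2.7202e+6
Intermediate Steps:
x = 0 (x = 4 - 1*4 = 4 - 4 = 0)
a = 5
R(c, k) = 24 + 4*(5 + c)^(3/2) (R(c, k) = 4*(6 + (√(5 + c))³) = 4*(6 + (5 + c)^(3/2)) = 24 + 4*(5 + c)^(3/2))
(((6 + 2)*(-3))*R(x, a))² = (((6 + 2)*(-3))*(24 + 4*(5 + 0)^(3/2)))² = ((8*(-3))*(24 + 4*5^(3/2)))² = (-24*(24 + 4*(5*√5)))² = (-24*(24 + 20*√5))² = (-576 - 480*√5)²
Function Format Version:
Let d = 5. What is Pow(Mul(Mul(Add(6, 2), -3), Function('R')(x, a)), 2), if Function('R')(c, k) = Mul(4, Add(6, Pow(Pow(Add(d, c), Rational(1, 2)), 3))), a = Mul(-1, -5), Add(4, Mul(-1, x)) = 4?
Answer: Add(1483776, Mul(552960, Pow(5, Rational(1, 2)))) ≈ 2.7202e+6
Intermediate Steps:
x = 0 (x = Add(4, Mul(-1, 4)) = Add(4, -4) = 0)
a = 5
Function('R')(c, k) = Add(24, Mul(4, Pow(Add(5, c), Rational(3, 2)))) (Function('R')(c, k) = Mul(4, Add(6, Pow(Pow(Add(5, c), Rational(1, 2)), 3))) = Mul(4, Add(6, Pow(Add(5, c), Rational(3, 2)))) = Add(24, Mul(4, Pow(Add(5, c), Rational(3, 2)))))
Pow(Mul(Mul(Add(6, 2), -3), Function('R')(x, a)), 2) = Pow(Mul(Mul(Add(6, 2), -3), Add(24, Mul(4, Pow(Add(5, 0), Rational(3, 2))))), 2) = Pow(Mul(Mul(8, -3), Add(24, Mul(4, Pow(5, Rational(3, 2))))), 2) = Pow(Mul(-24, Add(24, Mul(4, Mul(5, Pow(5, Rational(1, 2)))))), 2) = Pow(Mul(-24, Add(24, Mul(20, Pow(5, Rational(1, 2))))), 2) = Pow(Add(-576, Mul(-480, Pow(5, Rational(1, 2)))), 2)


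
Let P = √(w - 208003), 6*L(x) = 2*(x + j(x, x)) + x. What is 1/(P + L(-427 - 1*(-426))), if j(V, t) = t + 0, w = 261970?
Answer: 30/1942787 + 36*√53967/1942787 ≈ 0.0043201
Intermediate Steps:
j(V, t) = t
L(x) = 5*x/6 (L(x) = (2*(x + x) + x)/6 = (2*(2*x) + x)/6 = (4*x + x)/6 = (5*x)/6 = 5*x/6)
P = √53967 (P = √(261970 - 208003) = √53967 ≈ 232.31)
1/(P + L(-427 - 1*(-426))) = 1/(√53967 + 5*(-427 - 1*(-426))/6) = 1/(√53967 + 5*(-427 + 426)/6) = 1/(√53967 + (⅚)*(-1)) = 1/(√53967 - ⅚) = 1/(-⅚ + √53967)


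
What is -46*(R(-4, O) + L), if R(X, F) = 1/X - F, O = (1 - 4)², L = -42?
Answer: 4715/2 ≈ 2357.5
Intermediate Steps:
O = 9 (O = (-3)² = 9)
-46*(R(-4, O) + L) = -46*((1/(-4) - 1*9) - 42) = -46*((-¼ - 9) - 42) = -46*(-37/4 - 42) = -46*(-205/4) = 4715/2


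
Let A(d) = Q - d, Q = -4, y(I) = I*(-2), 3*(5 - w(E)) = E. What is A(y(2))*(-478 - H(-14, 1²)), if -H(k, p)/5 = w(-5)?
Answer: 0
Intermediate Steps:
w(E) = 5 - E/3
H(k, p) = -100/3 (H(k, p) = -5*(5 - ⅓*(-5)) = -5*(5 + 5/3) = -5*20/3 = -100/3)
y(I) = -2*I
A(d) = -4 - d
A(y(2))*(-478 - H(-14, 1²)) = (-4 - (-2)*2)*(-478 - 1*(-100/3)) = (-4 - 1*(-4))*(-478 + 100/3) = (-4 + 4)*(-1334/3) = 0*(-1334/3) = 0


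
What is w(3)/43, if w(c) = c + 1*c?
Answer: 6/43 ≈ 0.13953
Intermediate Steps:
w(c) = 2*c (w(c) = c + c = 2*c)
w(3)/43 = (2*3)/43 = 6*(1/43) = 6/43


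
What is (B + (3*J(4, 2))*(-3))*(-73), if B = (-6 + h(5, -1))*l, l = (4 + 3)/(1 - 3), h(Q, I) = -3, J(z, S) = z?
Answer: 657/2 ≈ 328.50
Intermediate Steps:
l = -7/2 (l = 7/(-2) = 7*(-½) = -7/2 ≈ -3.5000)
B = 63/2 (B = (-6 - 3)*(-7/2) = -9*(-7/2) = 63/2 ≈ 31.500)
(B + (3*J(4, 2))*(-3))*(-73) = (63/2 + (3*4)*(-3))*(-73) = (63/2 + 12*(-3))*(-73) = (63/2 - 36)*(-73) = -9/2*(-73) = 657/2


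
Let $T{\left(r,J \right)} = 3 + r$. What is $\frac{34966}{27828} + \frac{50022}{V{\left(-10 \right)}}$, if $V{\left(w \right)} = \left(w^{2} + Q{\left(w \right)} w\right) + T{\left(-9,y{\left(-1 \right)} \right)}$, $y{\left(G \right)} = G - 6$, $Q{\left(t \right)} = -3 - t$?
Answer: $\frac{58035475}{27828} \approx 2085.5$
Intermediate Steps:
$y{\left(G \right)} = -6 + G$ ($y{\left(G \right)} = G - 6 = -6 + G$)
$V{\left(w \right)} = -6 + w^{2} + w \left(-3 - w\right)$ ($V{\left(w \right)} = \left(w^{2} + \left(-3 - w\right) w\right) + \left(3 - 9\right) = \left(w^{2} + w \left(-3 - w\right)\right) - 6 = -6 + w^{2} + w \left(-3 - w\right)$)
$\frac{34966}{27828} + \frac{50022}{V{\left(-10 \right)}} = \frac{34966}{27828} + \frac{50022}{-6 - -30} = 34966 \cdot \frac{1}{27828} + \frac{50022}{-6 + 30} = \frac{17483}{13914} + \frac{50022}{24} = \frac{17483}{13914} + 50022 \cdot \frac{1}{24} = \frac{17483}{13914} + \frac{8337}{4} = \frac{58035475}{27828}$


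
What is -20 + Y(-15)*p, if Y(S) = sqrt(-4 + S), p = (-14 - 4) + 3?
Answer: -20 - 15*I*sqrt(19) ≈ -20.0 - 65.384*I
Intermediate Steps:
p = -15 (p = -18 + 3 = -15)
-20 + Y(-15)*p = -20 + sqrt(-4 - 15)*(-15) = -20 + sqrt(-19)*(-15) = -20 + (I*sqrt(19))*(-15) = -20 - 15*I*sqrt(19)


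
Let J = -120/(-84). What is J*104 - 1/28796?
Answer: 29947833/201572 ≈ 148.57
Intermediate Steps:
J = 10/7 (J = -120*(-1/84) = 10/7 ≈ 1.4286)
J*104 - 1/28796 = (10/7)*104 - 1/28796 = 1040/7 - 1*1/28796 = 1040/7 - 1/28796 = 29947833/201572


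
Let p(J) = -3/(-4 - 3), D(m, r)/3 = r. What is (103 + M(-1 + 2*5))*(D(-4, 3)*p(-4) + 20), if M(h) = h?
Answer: 2672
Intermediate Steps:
D(m, r) = 3*r
p(J) = 3/7 (p(J) = -3/(-7) = -3*(-1/7) = 3/7)
(103 + M(-1 + 2*5))*(D(-4, 3)*p(-4) + 20) = (103 + (-1 + 2*5))*((3*3)*(3/7) + 20) = (103 + (-1 + 10))*(9*(3/7) + 20) = (103 + 9)*(27/7 + 20) = 112*(167/7) = 2672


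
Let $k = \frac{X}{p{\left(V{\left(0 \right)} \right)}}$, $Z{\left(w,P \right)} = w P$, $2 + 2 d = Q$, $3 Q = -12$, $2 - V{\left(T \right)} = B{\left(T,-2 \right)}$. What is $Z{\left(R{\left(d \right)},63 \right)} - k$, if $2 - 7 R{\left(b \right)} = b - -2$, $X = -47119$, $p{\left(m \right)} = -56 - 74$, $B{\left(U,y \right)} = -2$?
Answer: $- \frac{43609}{130} \approx -335.45$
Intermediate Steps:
$V{\left(T \right)} = 4$ ($V{\left(T \right)} = 2 - -2 = 2 + 2 = 4$)
$p{\left(m \right)} = -130$ ($p{\left(m \right)} = -56 - 74 = -130$)
$Q = -4$ ($Q = \frac{1}{3} \left(-12\right) = -4$)
$d = -3$ ($d = -1 + \frac{1}{2} \left(-4\right) = -1 - 2 = -3$)
$R{\left(b \right)} = - \frac{b}{7}$ ($R{\left(b \right)} = \frac{2}{7} - \frac{b - -2}{7} = \frac{2}{7} - \frac{b + 2}{7} = \frac{2}{7} - \frac{2 + b}{7} = \frac{2}{7} - \left(\frac{2}{7} + \frac{b}{7}\right) = - \frac{b}{7}$)
$Z{\left(w,P \right)} = P w$
$k = \frac{47119}{130}$ ($k = - \frac{47119}{-130} = \left(-47119\right) \left(- \frac{1}{130}\right) = \frac{47119}{130} \approx 362.45$)
$Z{\left(R{\left(d \right)},63 \right)} - k = 63 \left(\left(- \frac{1}{7}\right) \left(-3\right)\right) - \frac{47119}{130} = 63 \cdot \frac{3}{7} - \frac{47119}{130} = 27 - \frac{47119}{130} = - \frac{43609}{130}$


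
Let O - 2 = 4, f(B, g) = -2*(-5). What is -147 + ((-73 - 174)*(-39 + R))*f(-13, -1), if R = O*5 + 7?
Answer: 4793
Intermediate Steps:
f(B, g) = 10
O = 6 (O = 2 + 4 = 6)
R = 37 (R = 6*5 + 7 = 30 + 7 = 37)
-147 + ((-73 - 174)*(-39 + R))*f(-13, -1) = -147 + ((-73 - 174)*(-39 + 37))*10 = -147 - 247*(-2)*10 = -147 + 494*10 = -147 + 4940 = 4793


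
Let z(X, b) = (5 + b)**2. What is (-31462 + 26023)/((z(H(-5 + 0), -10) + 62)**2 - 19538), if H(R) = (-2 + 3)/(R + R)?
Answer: 5439/11969 ≈ 0.45442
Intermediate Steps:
H(R) = 1/(2*R)
(-31462 + 26023)/((z(H(-5 + 0), -10) + 62)**2 - 19538) = (-31462 + 26023)/(((5 - 10)**2 + 62)**2 - 19538) = -5439/(((-5)**2 + 62)**2 - 19538) = -5439/((25 + 62)**2 - 19538) = -5439/(87**2 - 19538) = -5439/(7569 - 19538) = -5439/(-11969) = -5439*(-1/11969) = 5439/11969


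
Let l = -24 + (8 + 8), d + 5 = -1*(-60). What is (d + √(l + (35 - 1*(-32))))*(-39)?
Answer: -2145 - 39*√59 ≈ -2444.6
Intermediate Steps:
d = 55 (d = -5 - 1*(-60) = -5 + 60 = 55)
l = -8 (l = -24 + 16 = -8)
(d + √(l + (35 - 1*(-32))))*(-39) = (55 + √(-8 + (35 - 1*(-32))))*(-39) = (55 + √(-8 + (35 + 32)))*(-39) = (55 + √(-8 + 67))*(-39) = (55 + √59)*(-39) = -2145 - 39*√59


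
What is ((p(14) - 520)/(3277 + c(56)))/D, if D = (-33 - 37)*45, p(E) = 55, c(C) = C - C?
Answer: 31/688170 ≈ 4.5047e-5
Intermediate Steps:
c(C) = 0
D = -3150 (D = -70*45 = -3150)
((p(14) - 520)/(3277 + c(56)))/D = ((55 - 520)/(3277 + 0))/(-3150) = -465/3277*(-1/3150) = 31/688170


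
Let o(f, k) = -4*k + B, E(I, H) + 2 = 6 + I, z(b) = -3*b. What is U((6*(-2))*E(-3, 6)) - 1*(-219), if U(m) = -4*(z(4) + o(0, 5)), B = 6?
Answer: 323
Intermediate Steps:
E(I, H) = 4 + I (E(I, H) = -2 + (6 + I) = 4 + I)
o(f, k) = 6 - 4*k (o(f, k) = -4*k + 6 = 6 - 4*k)
U(m) = 104 (U(m) = -4*(-3*4 + (6 - 4*5)) = -4*(-12 + (6 - 20)) = -4*(-12 - 14) = -4*(-26) = 104)
U((6*(-2))*E(-3, 6)) - 1*(-219) = 104 - 1*(-219) = 104 + 219 = 323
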